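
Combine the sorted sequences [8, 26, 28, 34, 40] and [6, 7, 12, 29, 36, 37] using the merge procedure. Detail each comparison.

Merging process:

Compare 8 vs 6: take 6 from right. Merged: [6]
Compare 8 vs 7: take 7 from right. Merged: [6, 7]
Compare 8 vs 12: take 8 from left. Merged: [6, 7, 8]
Compare 26 vs 12: take 12 from right. Merged: [6, 7, 8, 12]
Compare 26 vs 29: take 26 from left. Merged: [6, 7, 8, 12, 26]
Compare 28 vs 29: take 28 from left. Merged: [6, 7, 8, 12, 26, 28]
Compare 34 vs 29: take 29 from right. Merged: [6, 7, 8, 12, 26, 28, 29]
Compare 34 vs 36: take 34 from left. Merged: [6, 7, 8, 12, 26, 28, 29, 34]
Compare 40 vs 36: take 36 from right. Merged: [6, 7, 8, 12, 26, 28, 29, 34, 36]
Compare 40 vs 37: take 37 from right. Merged: [6, 7, 8, 12, 26, 28, 29, 34, 36, 37]
Append remaining from left: [40]. Merged: [6, 7, 8, 12, 26, 28, 29, 34, 36, 37, 40]

Final merged array: [6, 7, 8, 12, 26, 28, 29, 34, 36, 37, 40]
Total comparisons: 10

The merged array is [6, 7, 8, 12, 26, 28, 29, 34, 36, 37, 40], requiring 10 comparisons. The merge step runs in O(n) time where n is the total number of elements.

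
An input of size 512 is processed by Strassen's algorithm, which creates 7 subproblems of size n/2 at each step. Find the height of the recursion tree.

For divide and conquer with division factor 2:

Problem sizes at each level:
Level 0: 512
Level 1: 256
Level 2: 128
Level 3: 64
Level 4: 32
Level 5: 16
Level 6: 8
Level 7: 4
Level 8: 2
Level 9: 1

The root is level 0 and the size-1 base case is level 9 (the tree spans levels 0 through 9, i.e. 10 levels counting the root), so the depth is the number of divisions: log_2(512) = 9

The recursion tree depth is log_2(512) = 9. At each level, the problem size is divided by 2, so it takes 9 divisions to reduce to a base case of size 1. The algorithm makes 7 recursive calls at each level.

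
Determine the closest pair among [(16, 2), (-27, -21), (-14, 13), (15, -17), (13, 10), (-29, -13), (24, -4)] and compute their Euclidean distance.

Computing all pairwise distances among 7 points:

d((16, 2), (-27, -21)) = 48.7647
d((16, 2), (-14, 13)) = 31.9531
d((16, 2), (15, -17)) = 19.0263
d((16, 2), (13, 10)) = 8.544
d((16, 2), (-29, -13)) = 47.4342
d((16, 2), (24, -4)) = 10.0
d((-27, -21), (-14, 13)) = 36.4005
d((-27, -21), (15, -17)) = 42.19
d((-27, -21), (13, 10)) = 50.6063
d((-27, -21), (-29, -13)) = 8.2462 <-- minimum
d((-27, -21), (24, -4)) = 53.7587
d((-14, 13), (15, -17)) = 41.7253
d((-14, 13), (13, 10)) = 27.1662
d((-14, 13), (-29, -13)) = 30.0167
d((-14, 13), (24, -4)) = 41.6293
d((15, -17), (13, 10)) = 27.074
d((15, -17), (-29, -13)) = 44.1814
d((15, -17), (24, -4)) = 15.8114
d((13, 10), (-29, -13)) = 47.8853
d((13, 10), (24, -4)) = 17.8045
d((-29, -13), (24, -4)) = 53.7587

Closest pair: (-27, -21) and (-29, -13) with distance 8.2462

The closest pair is (-27, -21) and (-29, -13) with Euclidean distance 8.2462. For 7 points, brute-force pairwise comparison is shown above. For large n, the divide-and-conquer algorithm (sort by x, recurse on halves, check the dividing strip) achieves O(n log n).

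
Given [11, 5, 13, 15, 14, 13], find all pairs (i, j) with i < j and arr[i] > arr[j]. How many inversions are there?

Finding inversions in [11, 5, 13, 15, 14, 13]:

(0, 1): arr[0]=11 > arr[1]=5
(3, 4): arr[3]=15 > arr[4]=14
(3, 5): arr[3]=15 > arr[5]=13
(4, 5): arr[4]=14 > arr[5]=13

Total inversions: 4

The array has 4 inversion(s): (0,1), (3,4), (3,5), (4,5). Each pair (i,j) satisfies i < j and arr[i] > arr[j].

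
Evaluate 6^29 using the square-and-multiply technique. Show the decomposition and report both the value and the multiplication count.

Computing 6^29 by squaring (build up from 6^1; each line after the first costs one multiplication):

6^1 = 6
6^2 = (6^1)^2 = 6^2 = 36
6^3 = 6 * 6^2 = 6 * 36 = 216
6^6 = (6^3)^2 = 216^2 = 46656
6^7 = 6 * 6^6 = 6 * 46656 = 279936
6^14 = (6^7)^2 = 279936^2 = 78364164096
6^28 = (6^14)^2 = 78364164096^2 = 6140942214464815497216
6^29 = 6 * 6^28 = 6 * 6140942214464815497216 = 36845653286788892983296

Result: 36845653286788892983296
Multiplications needed: 7 (7 lines after 6^1)

6^29 = 36845653286788892983296. Using exponentiation by squaring, this requires 7 multiplications. The key idea: if the exponent is even, square the half-power; if odd, multiply by the base once.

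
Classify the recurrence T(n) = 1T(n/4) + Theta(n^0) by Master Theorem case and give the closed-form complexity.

Master Theorem for T(n) = 1T(n/4) + O(n^0):

a = 1, b = 4, c = 0
log_b(a) = log_4(1) = 0.0000

Case 2: c = 0 = log_4(1) = 0.0000
T(n) = O(n^0 log n) = O(log n)

For T(n) = 1T(n/4) + O(n^0): log_4(1) = 0.0000. This is Case 2 of the Master Theorem (c = log_b(a), equal work at all levels), giving O(log n).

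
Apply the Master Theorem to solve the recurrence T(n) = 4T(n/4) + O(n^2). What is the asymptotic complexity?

Master Theorem for T(n) = 4T(n/4) + O(n^2):

a = 4, b = 4, c = 2
log_b(a) = log_4(4) = 1.0000

Case 3: c = 2 > log_4(4) = 1.0000
T(n) = O(n^2) = O(n^2)

For T(n) = 4T(n/4) + O(n^2): log_4(4) = 1.0000. This is Case 3 of the Master Theorem (c > log_b(a), work dominated by root), giving O(n^2).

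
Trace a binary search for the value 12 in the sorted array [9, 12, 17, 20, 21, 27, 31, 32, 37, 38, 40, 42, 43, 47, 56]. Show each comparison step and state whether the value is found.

Binary search for 12 in [9, 12, 17, 20, 21, 27, 31, 32, 37, 38, 40, 42, 43, 47, 56]:

lo=0, hi=14, mid=7, arr[mid]=32 -> 32 > 12, search left half
lo=0, hi=6, mid=3, arr[mid]=20 -> 20 > 12, search left half
lo=0, hi=2, mid=1, arr[mid]=12 -> Found target at index 1!

Binary search finds 12 at index 1 after 3 comparisons. The search repeatedly halves the search space by comparing with the middle element.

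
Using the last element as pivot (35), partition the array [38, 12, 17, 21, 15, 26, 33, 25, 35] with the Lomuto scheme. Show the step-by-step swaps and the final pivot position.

Lomuto partition with pivot = 35:

Initial array: [38, 12, 17, 21, 15, 26, 33, 25, 35]

arr[0]=38 > 35: no swap
arr[1]=12 <= 35: swap with position 0, array becomes [12, 38, 17, 21, 15, 26, 33, 25, 35]
arr[2]=17 <= 35: swap with position 1, array becomes [12, 17, 38, 21, 15, 26, 33, 25, 35]
arr[3]=21 <= 35: swap with position 2, array becomes [12, 17, 21, 38, 15, 26, 33, 25, 35]
arr[4]=15 <= 35: swap with position 3, array becomes [12, 17, 21, 15, 38, 26, 33, 25, 35]
arr[5]=26 <= 35: swap with position 4, array becomes [12, 17, 21, 15, 26, 38, 33, 25, 35]
arr[6]=33 <= 35: swap with position 5, array becomes [12, 17, 21, 15, 26, 33, 38, 25, 35]
arr[7]=25 <= 35: swap with position 6, array becomes [12, 17, 21, 15, 26, 33, 25, 38, 35]

Place pivot at position 7: [12, 17, 21, 15, 26, 33, 25, 35, 38]
Pivot position: 7

After partitioning with pivot 35, the array becomes [12, 17, 21, 15, 26, 33, 25, 35, 38]. The pivot is placed at index 7. All elements to the left of the pivot are <= 35, and all elements to the right are > 35.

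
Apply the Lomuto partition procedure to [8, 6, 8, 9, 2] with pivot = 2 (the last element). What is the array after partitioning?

Lomuto partition with pivot = 2:

Initial array: [8, 6, 8, 9, 2]

arr[0]=8 > 2: no swap
arr[1]=6 > 2: no swap
arr[2]=8 > 2: no swap
arr[3]=9 > 2: no swap

Place pivot at position 0: [2, 6, 8, 9, 8]
Pivot position: 0

After partitioning with pivot 2, the array becomes [2, 6, 8, 9, 8]. The pivot is placed at index 0. All elements to the left of the pivot are <= 2, and all elements to the right are > 2.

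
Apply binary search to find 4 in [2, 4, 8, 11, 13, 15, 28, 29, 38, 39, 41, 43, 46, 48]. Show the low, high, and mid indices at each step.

Binary search for 4 in [2, 4, 8, 11, 13, 15, 28, 29, 38, 39, 41, 43, 46, 48]:

lo=0, hi=13, mid=6, arr[mid]=28 -> 28 > 4, search left half
lo=0, hi=5, mid=2, arr[mid]=8 -> 8 > 4, search left half
lo=0, hi=1, mid=0, arr[mid]=2 -> 2 < 4, search right half
lo=1, hi=1, mid=1, arr[mid]=4 -> Found target at index 1!

Binary search finds 4 at index 1 after 4 comparisons. The search repeatedly halves the search space by comparing with the middle element.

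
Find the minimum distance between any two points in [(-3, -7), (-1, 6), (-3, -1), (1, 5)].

Computing all pairwise distances among 4 points:

d((-3, -7), (-1, 6)) = 13.1529
d((-3, -7), (-3, -1)) = 6.0
d((-3, -7), (1, 5)) = 12.6491
d((-1, 6), (-3, -1)) = 7.2801
d((-1, 6), (1, 5)) = 2.2361 <-- minimum
d((-3, -1), (1, 5)) = 7.2111

Closest pair: (-1, 6) and (1, 5) with distance 2.2361

The closest pair is (-1, 6) and (1, 5) with Euclidean distance 2.2361. For 4 points, brute-force pairwise comparison is shown above. For large n, the divide-and-conquer algorithm (sort by x, recurse on halves, check the dividing strip) achieves O(n log n).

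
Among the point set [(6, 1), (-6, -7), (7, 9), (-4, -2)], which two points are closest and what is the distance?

Computing all pairwise distances among 4 points:

d((6, 1), (-6, -7)) = 14.4222
d((6, 1), (7, 9)) = 8.0623
d((6, 1), (-4, -2)) = 10.4403
d((-6, -7), (7, 9)) = 20.6155
d((-6, -7), (-4, -2)) = 5.3852 <-- minimum
d((7, 9), (-4, -2)) = 15.5563

Closest pair: (-6, -7) and (-4, -2) with distance 5.3852

The closest pair is (-6, -7) and (-4, -2) with Euclidean distance 5.3852. For 4 points, brute-force pairwise comparison is shown above. For large n, the divide-and-conquer algorithm (sort by x, recurse on halves, check the dividing strip) achieves O(n log n).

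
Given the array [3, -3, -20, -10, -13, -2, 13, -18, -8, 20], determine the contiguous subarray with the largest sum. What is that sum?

Using Kadane's algorithm on [3, -3, -20, -10, -13, -2, 13, -18, -8, 20]:

Scanning through the array:
Position 1 (value -3): max_ending_here = 0, max_so_far = 3
Position 2 (value -20): max_ending_here = -20, max_so_far = 3
Position 3 (value -10): max_ending_here = -10, max_so_far = 3
Position 4 (value -13): max_ending_here = -13, max_so_far = 3
Position 5 (value -2): max_ending_here = -2, max_so_far = 3
Position 6 (value 13): max_ending_here = 13, max_so_far = 13
Position 7 (value -18): max_ending_here = -5, max_so_far = 13
Position 8 (value -8): max_ending_here = -8, max_so_far = 13
Position 9 (value 20): max_ending_here = 20, max_so_far = 20

Maximum subarray: [20]
Maximum sum: 20

The maximum subarray is [20] with sum 20. This subarray runs from index 9 to index 9.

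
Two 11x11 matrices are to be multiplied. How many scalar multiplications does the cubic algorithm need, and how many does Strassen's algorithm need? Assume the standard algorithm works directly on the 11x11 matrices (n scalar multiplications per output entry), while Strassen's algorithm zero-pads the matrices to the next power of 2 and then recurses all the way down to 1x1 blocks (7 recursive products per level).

Matrix multiplication for 11x11 matrices:

Strassen's algorithm requires power-of-2 dimensions. Pad 11x11 to 16x16 (next power of 2).

Standard algorithm: 11^3 = 1331 multiplications
Strassen's algorithm: 7^(log2(16)) = 7^4 = 2401 multiplications
Difference: 1331 - 2401 = -1070 (Strassen uses MORE here due to padding overhead — for small or just-over-power-of-2 n, padding can outweigh the per-level savings)

Standard: 1331 multiplications (11^3). Strassen: 2401 multiplications (7^4, after padding to 16x16). Strassen reduces 8 recursive multiplications to 7 at each level.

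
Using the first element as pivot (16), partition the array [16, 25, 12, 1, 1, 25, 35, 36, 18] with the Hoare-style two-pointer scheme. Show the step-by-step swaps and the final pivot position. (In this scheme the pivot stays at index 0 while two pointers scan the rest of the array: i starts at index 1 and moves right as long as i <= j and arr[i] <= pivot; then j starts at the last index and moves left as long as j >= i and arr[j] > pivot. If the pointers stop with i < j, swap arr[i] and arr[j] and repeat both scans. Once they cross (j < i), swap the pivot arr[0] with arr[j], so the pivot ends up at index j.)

Hoare-style two-pointer partition with pivot = 16:

Initial array: [16, 25, 12, 1, 1, 25, 35, 36, 18]

Pointers start at i = 1, j = 8.
i stops at index 1 (arr[1]=25 > 16), j stops at index 4 (arr[4]=1 <= 16): swap arr[1] and arr[4], array becomes [16, 1, 12, 1, 25, 25, 35, 36, 18]
i ends at 4, j ends at 3: the pointers have crossed (j < i), so scanning stops.

Swap pivot arr[0] with arr[3] to place pivot at position 3: [1, 1, 12, 16, 25, 25, 35, 36, 18]
Pivot position: 3

After partitioning with pivot 16, the array becomes [1, 1, 12, 16, 25, 25, 35, 36, 18]. The pivot is placed at index 3. All elements to the left of the pivot are <= 16, and all elements to the right are > 16.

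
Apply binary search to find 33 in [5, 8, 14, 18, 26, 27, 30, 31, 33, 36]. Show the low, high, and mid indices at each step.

Binary search for 33 in [5, 8, 14, 18, 26, 27, 30, 31, 33, 36]:

lo=0, hi=9, mid=4, arr[mid]=26 -> 26 < 33, search right half
lo=5, hi=9, mid=7, arr[mid]=31 -> 31 < 33, search right half
lo=8, hi=9, mid=8, arr[mid]=33 -> Found target at index 8!

Binary search finds 33 at index 8 after 3 comparisons. The search repeatedly halves the search space by comparing with the middle element.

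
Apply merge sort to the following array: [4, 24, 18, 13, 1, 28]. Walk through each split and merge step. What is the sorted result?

Merge sort trace:

Split: [4, 24, 18, 13, 1, 28] -> [4, 24, 18] and [13, 1, 28]
  Split: [4, 24, 18] -> [4] and [24, 18]
    Split: [24, 18] -> [24] and [18]
    Merge: [24] + [18] -> [18, 24]
  Merge: [4] + [18, 24] -> [4, 18, 24]
  Split: [13, 1, 28] -> [13] and [1, 28]
    Split: [1, 28] -> [1] and [28]
    Merge: [1] + [28] -> [1, 28]
  Merge: [13] + [1, 28] -> [1, 13, 28]
Merge: [4, 18, 24] + [1, 13, 28] -> [1, 4, 13, 18, 24, 28]

Final sorted array: [1, 4, 13, 18, 24, 28]

The merge sort proceeds by recursively splitting the array and merging sorted halves.
After all merges, the sorted array is [1, 4, 13, 18, 24, 28].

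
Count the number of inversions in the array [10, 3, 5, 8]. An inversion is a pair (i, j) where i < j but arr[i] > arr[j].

Finding inversions in [10, 3, 5, 8]:

(0, 1): arr[0]=10 > arr[1]=3
(0, 2): arr[0]=10 > arr[2]=5
(0, 3): arr[0]=10 > arr[3]=8

Total inversions: 3

The array has 3 inversion(s): (0,1), (0,2), (0,3). Each pair (i,j) satisfies i < j and arr[i] > arr[j].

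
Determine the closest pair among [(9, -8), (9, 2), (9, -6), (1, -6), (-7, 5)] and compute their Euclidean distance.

Computing all pairwise distances among 5 points:

d((9, -8), (9, 2)) = 10.0
d((9, -8), (9, -6)) = 2.0 <-- minimum
d((9, -8), (1, -6)) = 8.2462
d((9, -8), (-7, 5)) = 20.6155
d((9, 2), (9, -6)) = 8.0
d((9, 2), (1, -6)) = 11.3137
d((9, 2), (-7, 5)) = 16.2788
d((9, -6), (1, -6)) = 8.0
d((9, -6), (-7, 5)) = 19.4165
d((1, -6), (-7, 5)) = 13.6015

Closest pair: (9, -8) and (9, -6) with distance 2.0

The closest pair is (9, -8) and (9, -6) with Euclidean distance 2.0. For 5 points, brute-force pairwise comparison is shown above. For large n, the divide-and-conquer algorithm (sort by x, recurse on halves, check the dividing strip) achieves O(n log n).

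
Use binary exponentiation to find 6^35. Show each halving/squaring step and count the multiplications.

Computing 6^35 by squaring (build up from 6^1; each line after the first costs one multiplication):

6^1 = 6
6^2 = (6^1)^2 = 6^2 = 36
6^4 = (6^2)^2 = 36^2 = 1296
6^8 = (6^4)^2 = 1296^2 = 1679616
6^16 = (6^8)^2 = 1679616^2 = 2821109907456
6^17 = 6 * 6^16 = 6 * 2821109907456 = 16926659444736
6^34 = (6^17)^2 = 16926659444736^2 = 286511799958070431838109696
6^35 = 6 * 6^34 = 6 * 286511799958070431838109696 = 1719070799748422591028658176

Result: 1719070799748422591028658176
Multiplications needed: 7 (7 lines after 6^1)

6^35 = 1719070799748422591028658176. Using exponentiation by squaring, this requires 7 multiplications. The key idea: if the exponent is even, square the half-power; if odd, multiply by the base once.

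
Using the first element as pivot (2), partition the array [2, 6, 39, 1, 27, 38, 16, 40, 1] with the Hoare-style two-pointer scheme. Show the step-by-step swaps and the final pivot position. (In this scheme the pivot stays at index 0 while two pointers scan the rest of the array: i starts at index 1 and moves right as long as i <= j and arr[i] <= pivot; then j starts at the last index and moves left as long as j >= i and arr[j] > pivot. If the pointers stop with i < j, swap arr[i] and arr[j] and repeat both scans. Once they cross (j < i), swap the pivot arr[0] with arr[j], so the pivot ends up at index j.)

Hoare-style two-pointer partition with pivot = 2:

Initial array: [2, 6, 39, 1, 27, 38, 16, 40, 1]

Pointers start at i = 1, j = 8.
i stops at index 1 (arr[1]=6 > 2), j stops at index 8 (arr[8]=1 <= 2): swap arr[1] and arr[8], array becomes [2, 1, 39, 1, 27, 38, 16, 40, 6]
i stops at index 2 (arr[2]=39 > 2), j stops at index 3 (arr[3]=1 <= 2): swap arr[2] and arr[3], array becomes [2, 1, 1, 39, 27, 38, 16, 40, 6]
i ends at 3, j ends at 2: the pointers have crossed (j < i), so scanning stops.

Swap pivot arr[0] with arr[2] to place pivot at position 2: [1, 1, 2, 39, 27, 38, 16, 40, 6]
Pivot position: 2

After partitioning with pivot 2, the array becomes [1, 1, 2, 39, 27, 38, 16, 40, 6]. The pivot is placed at index 2. All elements to the left of the pivot are <= 2, and all elements to the right are > 2.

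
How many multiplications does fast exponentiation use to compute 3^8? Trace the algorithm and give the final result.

Computing 3^8 by squaring (build up from 3^1; each line after the first costs one multiplication):

3^1 = 3
3^2 = (3^1)^2 = 3^2 = 9
3^4 = (3^2)^2 = 9^2 = 81
3^8 = (3^4)^2 = 81^2 = 6561

Result: 6561
Multiplications needed: 3 (3 lines after 3^1)

3^8 = 6561. Using exponentiation by squaring, this requires 3 multiplications. The key idea: if the exponent is even, square the half-power; if odd, multiply by the base once.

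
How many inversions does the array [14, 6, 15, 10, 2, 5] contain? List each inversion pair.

Finding inversions in [14, 6, 15, 10, 2, 5]:

(0, 1): arr[0]=14 > arr[1]=6
(0, 3): arr[0]=14 > arr[3]=10
(0, 4): arr[0]=14 > arr[4]=2
(0, 5): arr[0]=14 > arr[5]=5
(1, 4): arr[1]=6 > arr[4]=2
(1, 5): arr[1]=6 > arr[5]=5
(2, 3): arr[2]=15 > arr[3]=10
(2, 4): arr[2]=15 > arr[4]=2
(2, 5): arr[2]=15 > arr[5]=5
(3, 4): arr[3]=10 > arr[4]=2
(3, 5): arr[3]=10 > arr[5]=5

Total inversions: 11

The array has 11 inversion(s): (0,1), (0,3), (0,4), (0,5), (1,4), (1,5), (2,3), (2,4), (2,5), (3,4), (3,5). Each pair (i,j) satisfies i < j and arr[i] > arr[j].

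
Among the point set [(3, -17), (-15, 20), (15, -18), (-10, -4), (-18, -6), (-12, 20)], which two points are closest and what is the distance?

Computing all pairwise distances among 6 points:

d((3, -17), (-15, 20)) = 41.1461
d((3, -17), (15, -18)) = 12.0416
d((3, -17), (-10, -4)) = 18.3848
d((3, -17), (-18, -6)) = 23.7065
d((3, -17), (-12, 20)) = 39.9249
d((-15, 20), (15, -18)) = 48.4149
d((-15, 20), (-10, -4)) = 24.5153
d((-15, 20), (-18, -6)) = 26.1725
d((-15, 20), (-12, 20)) = 3.0 <-- minimum
d((15, -18), (-10, -4)) = 28.6531
d((15, -18), (-18, -6)) = 35.1141
d((15, -18), (-12, 20)) = 46.6154
d((-10, -4), (-18, -6)) = 8.2462
d((-10, -4), (-12, 20)) = 24.0832
d((-18, -6), (-12, 20)) = 26.6833

Closest pair: (-15, 20) and (-12, 20) with distance 3.0

The closest pair is (-15, 20) and (-12, 20) with Euclidean distance 3.0. For 6 points, brute-force pairwise comparison is shown above. For large n, the divide-and-conquer algorithm (sort by x, recurse on halves, check the dividing strip) achieves O(n log n).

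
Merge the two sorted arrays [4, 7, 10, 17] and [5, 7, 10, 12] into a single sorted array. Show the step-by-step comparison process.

Merging process:

Compare 4 vs 5: take 4 from left. Merged: [4]
Compare 7 vs 5: take 5 from right. Merged: [4, 5]
Compare 7 vs 7: take 7 from left. Merged: [4, 5, 7]
Compare 10 vs 7: take 7 from right. Merged: [4, 5, 7, 7]
Compare 10 vs 10: take 10 from left. Merged: [4, 5, 7, 7, 10]
Compare 17 vs 10: take 10 from right. Merged: [4, 5, 7, 7, 10, 10]
Compare 17 vs 12: take 12 from right. Merged: [4, 5, 7, 7, 10, 10, 12]
Append remaining from left: [17]. Merged: [4, 5, 7, 7, 10, 10, 12, 17]

Final merged array: [4, 5, 7, 7, 10, 10, 12, 17]
Total comparisons: 7

The merged array is [4, 5, 7, 7, 10, 10, 12, 17], requiring 7 comparisons. The merge step runs in O(n) time where n is the total number of elements.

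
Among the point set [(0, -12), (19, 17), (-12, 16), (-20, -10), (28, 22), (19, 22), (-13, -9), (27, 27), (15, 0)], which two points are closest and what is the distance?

Computing all pairwise distances among 9 points:

d((0, -12), (19, 17)) = 34.6699
d((0, -12), (-12, 16)) = 30.4631
d((0, -12), (-20, -10)) = 20.0998
d((0, -12), (28, 22)) = 44.0454
d((0, -12), (19, 22)) = 38.9487
d((0, -12), (-13, -9)) = 13.3417
d((0, -12), (27, 27)) = 47.4342
d((0, -12), (15, 0)) = 19.2094
d((19, 17), (-12, 16)) = 31.0161
d((19, 17), (-20, -10)) = 47.4342
d((19, 17), (28, 22)) = 10.2956
d((19, 17), (19, 22)) = 5.0 <-- minimum
d((19, 17), (-13, -9)) = 41.2311
d((19, 17), (27, 27)) = 12.8062
d((19, 17), (15, 0)) = 17.4642
d((-12, 16), (-20, -10)) = 27.2029
d((-12, 16), (28, 22)) = 40.4475
d((-12, 16), (19, 22)) = 31.5753
d((-12, 16), (-13, -9)) = 25.02
d((-12, 16), (27, 27)) = 40.5216
d((-12, 16), (15, 0)) = 31.3847
d((-20, -10), (28, 22)) = 57.6888
d((-20, -10), (19, 22)) = 50.448
d((-20, -10), (-13, -9)) = 7.0711
d((-20, -10), (27, 27)) = 59.8164
d((-20, -10), (15, 0)) = 36.4005
d((28, 22), (19, 22)) = 9.0
d((28, 22), (-13, -9)) = 51.4004
d((28, 22), (27, 27)) = 5.099
d((28, 22), (15, 0)) = 25.5539
d((19, 22), (-13, -9)) = 44.5533
d((19, 22), (27, 27)) = 9.434
d((19, 22), (15, 0)) = 22.3607
d((-13, -9), (27, 27)) = 53.8145
d((-13, -9), (15, 0)) = 29.4109
d((27, 27), (15, 0)) = 29.5466

Closest pair: (19, 17) and (19, 22) with distance 5.0

The closest pair is (19, 17) and (19, 22) with Euclidean distance 5.0. For 9 points, brute-force pairwise comparison is shown above. For large n, the divide-and-conquer algorithm (sort by x, recurse on halves, check the dividing strip) achieves O(n log n).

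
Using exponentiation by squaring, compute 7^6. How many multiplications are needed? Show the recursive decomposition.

Computing 7^6 by squaring (build up from 7^1; each line after the first costs one multiplication):

7^1 = 7
7^2 = (7^1)^2 = 7^2 = 49
7^3 = 7 * 7^2 = 7 * 49 = 343
7^6 = (7^3)^2 = 343^2 = 117649

Result: 117649
Multiplications needed: 3 (3 lines after 7^1)

7^6 = 117649. Using exponentiation by squaring, this requires 3 multiplications. The key idea: if the exponent is even, square the half-power; if odd, multiply by the base once.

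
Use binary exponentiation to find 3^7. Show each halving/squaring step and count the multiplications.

Computing 3^7 by squaring (build up from 3^1; each line after the first costs one multiplication):

3^1 = 3
3^2 = (3^1)^2 = 3^2 = 9
3^3 = 3 * 3^2 = 3 * 9 = 27
3^6 = (3^3)^2 = 27^2 = 729
3^7 = 3 * 3^6 = 3 * 729 = 2187

Result: 2187
Multiplications needed: 4 (4 lines after 3^1)

3^7 = 2187. Using exponentiation by squaring, this requires 4 multiplications. The key idea: if the exponent is even, square the half-power; if odd, multiply by the base once.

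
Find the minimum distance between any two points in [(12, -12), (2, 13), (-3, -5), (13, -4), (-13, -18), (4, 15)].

Computing all pairwise distances among 6 points:

d((12, -12), (2, 13)) = 26.9258
d((12, -12), (-3, -5)) = 16.5529
d((12, -12), (13, -4)) = 8.0623
d((12, -12), (-13, -18)) = 25.7099
d((12, -12), (4, 15)) = 28.1603
d((2, 13), (-3, -5)) = 18.6815
d((2, 13), (13, -4)) = 20.2485
d((2, 13), (-13, -18)) = 34.4384
d((2, 13), (4, 15)) = 2.8284 <-- minimum
d((-3, -5), (13, -4)) = 16.0312
d((-3, -5), (-13, -18)) = 16.4012
d((-3, -5), (4, 15)) = 21.1896
d((13, -4), (-13, -18)) = 29.5296
d((13, -4), (4, 15)) = 21.0238
d((-13, -18), (4, 15)) = 37.1214

Closest pair: (2, 13) and (4, 15) with distance 2.8284

The closest pair is (2, 13) and (4, 15) with Euclidean distance 2.8284. For 6 points, brute-force pairwise comparison is shown above. For large n, the divide-and-conquer algorithm (sort by x, recurse on halves, check the dividing strip) achieves O(n log n).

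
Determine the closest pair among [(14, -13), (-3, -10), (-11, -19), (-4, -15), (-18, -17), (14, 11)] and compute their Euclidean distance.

Computing all pairwise distances among 6 points:

d((14, -13), (-3, -10)) = 17.2627
d((14, -13), (-11, -19)) = 25.7099
d((14, -13), (-4, -15)) = 18.1108
d((14, -13), (-18, -17)) = 32.249
d((14, -13), (14, 11)) = 24.0
d((-3, -10), (-11, -19)) = 12.0416
d((-3, -10), (-4, -15)) = 5.099 <-- minimum
d((-3, -10), (-18, -17)) = 16.5529
d((-3, -10), (14, 11)) = 27.0185
d((-11, -19), (-4, -15)) = 8.0623
d((-11, -19), (-18, -17)) = 7.2801
d((-11, -19), (14, 11)) = 39.0512
d((-4, -15), (-18, -17)) = 14.1421
d((-4, -15), (14, 11)) = 31.6228
d((-18, -17), (14, 11)) = 42.5206

Closest pair: (-3, -10) and (-4, -15) with distance 5.099

The closest pair is (-3, -10) and (-4, -15) with Euclidean distance 5.099. For 6 points, brute-force pairwise comparison is shown above. For large n, the divide-and-conquer algorithm (sort by x, recurse on halves, check the dividing strip) achieves O(n log n).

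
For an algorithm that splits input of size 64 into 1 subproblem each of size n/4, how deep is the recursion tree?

For divide and conquer with division factor 4:

Problem sizes at each level:
Level 0: 64
Level 1: 16
Level 2: 4
Level 3: 1

The root is level 0 and the size-1 base case is level 3 (the tree spans levels 0 through 3, i.e. 4 levels counting the root), so the depth is the number of divisions: log_4(64) = 3

The recursion tree depth is log_4(64) = 3. At each level, the problem size is divided by 4, so it takes 3 divisions to reduce to a base case of size 1. The algorithm makes 1 recursive call at each level.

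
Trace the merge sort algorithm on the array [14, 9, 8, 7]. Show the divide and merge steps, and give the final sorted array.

Merge sort trace:

Split: [14, 9, 8, 7] -> [14, 9] and [8, 7]
  Split: [14, 9] -> [14] and [9]
  Merge: [14] + [9] -> [9, 14]
  Split: [8, 7] -> [8] and [7]
  Merge: [8] + [7] -> [7, 8]
Merge: [9, 14] + [7, 8] -> [7, 8, 9, 14]

Final sorted array: [7, 8, 9, 14]

The merge sort proceeds by recursively splitting the array and merging sorted halves.
After all merges, the sorted array is [7, 8, 9, 14].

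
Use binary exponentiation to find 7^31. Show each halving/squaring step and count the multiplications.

Computing 7^31 by squaring (build up from 7^1; each line after the first costs one multiplication):

7^1 = 7
7^2 = (7^1)^2 = 7^2 = 49
7^3 = 7 * 7^2 = 7 * 49 = 343
7^6 = (7^3)^2 = 343^2 = 117649
7^7 = 7 * 7^6 = 7 * 117649 = 823543
7^14 = (7^7)^2 = 823543^2 = 678223072849
7^15 = 7 * 7^14 = 7 * 678223072849 = 4747561509943
7^30 = (7^15)^2 = 4747561509943^2 = 22539340290692258087863249
7^31 = 7 * 7^30 = 7 * 22539340290692258087863249 = 157775382034845806615042743

Result: 157775382034845806615042743
Multiplications needed: 8 (8 lines after 7^1)

7^31 = 157775382034845806615042743. Using exponentiation by squaring, this requires 8 multiplications. The key idea: if the exponent is even, square the half-power; if odd, multiply by the base once.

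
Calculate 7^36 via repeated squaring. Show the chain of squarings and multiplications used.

Computing 7^36 by squaring (build up from 7^1; each line after the first costs one multiplication):

7^1 = 7
7^2 = (7^1)^2 = 7^2 = 49
7^4 = (7^2)^2 = 49^2 = 2401
7^8 = (7^4)^2 = 2401^2 = 5764801
7^9 = 7 * 7^8 = 7 * 5764801 = 40353607
7^18 = (7^9)^2 = 40353607^2 = 1628413597910449
7^36 = (7^18)^2 = 1628413597910449^2 = 2651730845859653471779023381601

Result: 2651730845859653471779023381601
Multiplications needed: 6 (6 lines after 7^1)

7^36 = 2651730845859653471779023381601. Using exponentiation by squaring, this requires 6 multiplications. The key idea: if the exponent is even, square the half-power; if odd, multiply by the base once.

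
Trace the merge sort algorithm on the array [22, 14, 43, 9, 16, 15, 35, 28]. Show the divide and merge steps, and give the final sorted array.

Merge sort trace:

Split: [22, 14, 43, 9, 16, 15, 35, 28] -> [22, 14, 43, 9] and [16, 15, 35, 28]
  Split: [22, 14, 43, 9] -> [22, 14] and [43, 9]
    Split: [22, 14] -> [22] and [14]
    Merge: [22] + [14] -> [14, 22]
    Split: [43, 9] -> [43] and [9]
    Merge: [43] + [9] -> [9, 43]
  Merge: [14, 22] + [9, 43] -> [9, 14, 22, 43]
  Split: [16, 15, 35, 28] -> [16, 15] and [35, 28]
    Split: [16, 15] -> [16] and [15]
    Merge: [16] + [15] -> [15, 16]
    Split: [35, 28] -> [35] and [28]
    Merge: [35] + [28] -> [28, 35]
  Merge: [15, 16] + [28, 35] -> [15, 16, 28, 35]
Merge: [9, 14, 22, 43] + [15, 16, 28, 35] -> [9, 14, 15, 16, 22, 28, 35, 43]

Final sorted array: [9, 14, 15, 16, 22, 28, 35, 43]

The merge sort proceeds by recursively splitting the array and merging sorted halves.
After all merges, the sorted array is [9, 14, 15, 16, 22, 28, 35, 43].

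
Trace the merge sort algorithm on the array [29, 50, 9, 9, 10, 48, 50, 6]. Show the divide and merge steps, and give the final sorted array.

Merge sort trace:

Split: [29, 50, 9, 9, 10, 48, 50, 6] -> [29, 50, 9, 9] and [10, 48, 50, 6]
  Split: [29, 50, 9, 9] -> [29, 50] and [9, 9]
    Split: [29, 50] -> [29] and [50]
    Merge: [29] + [50] -> [29, 50]
    Split: [9, 9] -> [9] and [9]
    Merge: [9] + [9] -> [9, 9]
  Merge: [29, 50] + [9, 9] -> [9, 9, 29, 50]
  Split: [10, 48, 50, 6] -> [10, 48] and [50, 6]
    Split: [10, 48] -> [10] and [48]
    Merge: [10] + [48] -> [10, 48]
    Split: [50, 6] -> [50] and [6]
    Merge: [50] + [6] -> [6, 50]
  Merge: [10, 48] + [6, 50] -> [6, 10, 48, 50]
Merge: [9, 9, 29, 50] + [6, 10, 48, 50] -> [6, 9, 9, 10, 29, 48, 50, 50]

Final sorted array: [6, 9, 9, 10, 29, 48, 50, 50]

The merge sort proceeds by recursively splitting the array and merging sorted halves.
After all merges, the sorted array is [6, 9, 9, 10, 29, 48, 50, 50].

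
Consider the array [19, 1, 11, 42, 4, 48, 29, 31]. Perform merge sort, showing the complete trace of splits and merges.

Merge sort trace:

Split: [19, 1, 11, 42, 4, 48, 29, 31] -> [19, 1, 11, 42] and [4, 48, 29, 31]
  Split: [19, 1, 11, 42] -> [19, 1] and [11, 42]
    Split: [19, 1] -> [19] and [1]
    Merge: [19] + [1] -> [1, 19]
    Split: [11, 42] -> [11] and [42]
    Merge: [11] + [42] -> [11, 42]
  Merge: [1, 19] + [11, 42] -> [1, 11, 19, 42]
  Split: [4, 48, 29, 31] -> [4, 48] and [29, 31]
    Split: [4, 48] -> [4] and [48]
    Merge: [4] + [48] -> [4, 48]
    Split: [29, 31] -> [29] and [31]
    Merge: [29] + [31] -> [29, 31]
  Merge: [4, 48] + [29, 31] -> [4, 29, 31, 48]
Merge: [1, 11, 19, 42] + [4, 29, 31, 48] -> [1, 4, 11, 19, 29, 31, 42, 48]

Final sorted array: [1, 4, 11, 19, 29, 31, 42, 48]

The merge sort proceeds by recursively splitting the array and merging sorted halves.
After all merges, the sorted array is [1, 4, 11, 19, 29, 31, 42, 48].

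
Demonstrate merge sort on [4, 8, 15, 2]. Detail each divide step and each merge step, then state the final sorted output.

Merge sort trace:

Split: [4, 8, 15, 2] -> [4, 8] and [15, 2]
  Split: [4, 8] -> [4] and [8]
  Merge: [4] + [8] -> [4, 8]
  Split: [15, 2] -> [15] and [2]
  Merge: [15] + [2] -> [2, 15]
Merge: [4, 8] + [2, 15] -> [2, 4, 8, 15]

Final sorted array: [2, 4, 8, 15]

The merge sort proceeds by recursively splitting the array and merging sorted halves.
After all merges, the sorted array is [2, 4, 8, 15].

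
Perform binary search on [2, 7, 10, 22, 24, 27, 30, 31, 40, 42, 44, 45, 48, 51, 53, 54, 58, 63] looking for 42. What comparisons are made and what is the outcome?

Binary search for 42 in [2, 7, 10, 22, 24, 27, 30, 31, 40, 42, 44, 45, 48, 51, 53, 54, 58, 63]:

lo=0, hi=17, mid=8, arr[mid]=40 -> 40 < 42, search right half
lo=9, hi=17, mid=13, arr[mid]=51 -> 51 > 42, search left half
lo=9, hi=12, mid=10, arr[mid]=44 -> 44 > 42, search left half
lo=9, hi=9, mid=9, arr[mid]=42 -> Found target at index 9!

Binary search finds 42 at index 9 after 4 comparisons. The search repeatedly halves the search space by comparing with the middle element.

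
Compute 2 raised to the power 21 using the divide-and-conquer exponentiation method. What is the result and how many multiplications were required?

Computing 2^21 by squaring (build up from 2^1; each line after the first costs one multiplication):

2^1 = 2
2^2 = (2^1)^2 = 2^2 = 4
2^4 = (2^2)^2 = 4^2 = 16
2^5 = 2 * 2^4 = 2 * 16 = 32
2^10 = (2^5)^2 = 32^2 = 1024
2^20 = (2^10)^2 = 1024^2 = 1048576
2^21 = 2 * 2^20 = 2 * 1048576 = 2097152

Result: 2097152
Multiplications needed: 6 (6 lines after 2^1)

2^21 = 2097152. Using exponentiation by squaring, this requires 6 multiplications. The key idea: if the exponent is even, square the half-power; if odd, multiply by the base once.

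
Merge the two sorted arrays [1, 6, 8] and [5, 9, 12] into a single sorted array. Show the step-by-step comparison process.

Merging process:

Compare 1 vs 5: take 1 from left. Merged: [1]
Compare 6 vs 5: take 5 from right. Merged: [1, 5]
Compare 6 vs 9: take 6 from left. Merged: [1, 5, 6]
Compare 8 vs 9: take 8 from left. Merged: [1, 5, 6, 8]
Append remaining from right: [9, 12]. Merged: [1, 5, 6, 8, 9, 12]

Final merged array: [1, 5, 6, 8, 9, 12]
Total comparisons: 4

The merged array is [1, 5, 6, 8, 9, 12], requiring 4 comparisons. The merge step runs in O(n) time where n is the total number of elements.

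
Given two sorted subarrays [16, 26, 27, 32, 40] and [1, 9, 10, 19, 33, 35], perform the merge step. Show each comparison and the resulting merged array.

Merging process:

Compare 16 vs 1: take 1 from right. Merged: [1]
Compare 16 vs 9: take 9 from right. Merged: [1, 9]
Compare 16 vs 10: take 10 from right. Merged: [1, 9, 10]
Compare 16 vs 19: take 16 from left. Merged: [1, 9, 10, 16]
Compare 26 vs 19: take 19 from right. Merged: [1, 9, 10, 16, 19]
Compare 26 vs 33: take 26 from left. Merged: [1, 9, 10, 16, 19, 26]
Compare 27 vs 33: take 27 from left. Merged: [1, 9, 10, 16, 19, 26, 27]
Compare 32 vs 33: take 32 from left. Merged: [1, 9, 10, 16, 19, 26, 27, 32]
Compare 40 vs 33: take 33 from right. Merged: [1, 9, 10, 16, 19, 26, 27, 32, 33]
Compare 40 vs 35: take 35 from right. Merged: [1, 9, 10, 16, 19, 26, 27, 32, 33, 35]
Append remaining from left: [40]. Merged: [1, 9, 10, 16, 19, 26, 27, 32, 33, 35, 40]

Final merged array: [1, 9, 10, 16, 19, 26, 27, 32, 33, 35, 40]
Total comparisons: 10

The merged array is [1, 9, 10, 16, 19, 26, 27, 32, 33, 35, 40], requiring 10 comparisons. The merge step runs in O(n) time where n is the total number of elements.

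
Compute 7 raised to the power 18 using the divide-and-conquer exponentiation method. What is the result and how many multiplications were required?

Computing 7^18 by squaring (build up from 7^1; each line after the first costs one multiplication):

7^1 = 7
7^2 = (7^1)^2 = 7^2 = 49
7^4 = (7^2)^2 = 49^2 = 2401
7^8 = (7^4)^2 = 2401^2 = 5764801
7^9 = 7 * 7^8 = 7 * 5764801 = 40353607
7^18 = (7^9)^2 = 40353607^2 = 1628413597910449

Result: 1628413597910449
Multiplications needed: 5 (5 lines after 7^1)

7^18 = 1628413597910449. Using exponentiation by squaring, this requires 5 multiplications. The key idea: if the exponent is even, square the half-power; if odd, multiply by the base once.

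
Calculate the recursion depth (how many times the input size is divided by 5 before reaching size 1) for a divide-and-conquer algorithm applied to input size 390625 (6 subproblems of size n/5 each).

For divide and conquer with division factor 5:

Problem sizes at each level:
Level 0: 390625
Level 1: 78125
Level 2: 15625
Level 3: 3125
Level 4: 625
Level 5: 125
Level 6: 25
Level 7: 5
Level 8: 1

The root is level 0 and the size-1 base case is level 8 (the tree spans levels 0 through 8, i.e. 9 levels counting the root), so the depth is the number of divisions: log_5(390625) = 8

The recursion tree depth is log_5(390625) = 8. At each level, the problem size is divided by 5, so it takes 8 divisions to reduce to a base case of size 1. The algorithm makes 6 recursive calls at each level.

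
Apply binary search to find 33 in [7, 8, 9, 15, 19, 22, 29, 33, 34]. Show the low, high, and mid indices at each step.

Binary search for 33 in [7, 8, 9, 15, 19, 22, 29, 33, 34]:

lo=0, hi=8, mid=4, arr[mid]=19 -> 19 < 33, search right half
lo=5, hi=8, mid=6, arr[mid]=29 -> 29 < 33, search right half
lo=7, hi=8, mid=7, arr[mid]=33 -> Found target at index 7!

Binary search finds 33 at index 7 after 3 comparisons. The search repeatedly halves the search space by comparing with the middle element.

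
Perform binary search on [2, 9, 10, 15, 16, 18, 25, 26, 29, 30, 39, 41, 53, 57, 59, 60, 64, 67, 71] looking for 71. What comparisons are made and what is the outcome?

Binary search for 71 in [2, 9, 10, 15, 16, 18, 25, 26, 29, 30, 39, 41, 53, 57, 59, 60, 64, 67, 71]:

lo=0, hi=18, mid=9, arr[mid]=30 -> 30 < 71, search right half
lo=10, hi=18, mid=14, arr[mid]=59 -> 59 < 71, search right half
lo=15, hi=18, mid=16, arr[mid]=64 -> 64 < 71, search right half
lo=17, hi=18, mid=17, arr[mid]=67 -> 67 < 71, search right half
lo=18, hi=18, mid=18, arr[mid]=71 -> Found target at index 18!

Binary search finds 71 at index 18 after 5 comparisons. The search repeatedly halves the search space by comparing with the middle element.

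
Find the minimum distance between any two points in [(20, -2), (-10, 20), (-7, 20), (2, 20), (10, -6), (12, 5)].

Computing all pairwise distances among 6 points:

d((20, -2), (-10, 20)) = 37.2022
d((20, -2), (-7, 20)) = 34.8281
d((20, -2), (2, 20)) = 28.4253
d((20, -2), (10, -6)) = 10.7703
d((20, -2), (12, 5)) = 10.6301
d((-10, 20), (-7, 20)) = 3.0 <-- minimum
d((-10, 20), (2, 20)) = 12.0
d((-10, 20), (10, -6)) = 32.8024
d((-10, 20), (12, 5)) = 26.6271
d((-7, 20), (2, 20)) = 9.0
d((-7, 20), (10, -6)) = 31.0644
d((-7, 20), (12, 5)) = 24.2074
d((2, 20), (10, -6)) = 27.2029
d((2, 20), (12, 5)) = 18.0278
d((10, -6), (12, 5)) = 11.1803

Closest pair: (-10, 20) and (-7, 20) with distance 3.0

The closest pair is (-10, 20) and (-7, 20) with Euclidean distance 3.0. For 6 points, brute-force pairwise comparison is shown above. For large n, the divide-and-conquer algorithm (sort by x, recurse on halves, check the dividing strip) achieves O(n log n).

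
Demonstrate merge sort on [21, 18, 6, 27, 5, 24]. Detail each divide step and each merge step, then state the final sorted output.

Merge sort trace:

Split: [21, 18, 6, 27, 5, 24] -> [21, 18, 6] and [27, 5, 24]
  Split: [21, 18, 6] -> [21] and [18, 6]
    Split: [18, 6] -> [18] and [6]
    Merge: [18] + [6] -> [6, 18]
  Merge: [21] + [6, 18] -> [6, 18, 21]
  Split: [27, 5, 24] -> [27] and [5, 24]
    Split: [5, 24] -> [5] and [24]
    Merge: [5] + [24] -> [5, 24]
  Merge: [27] + [5, 24] -> [5, 24, 27]
Merge: [6, 18, 21] + [5, 24, 27] -> [5, 6, 18, 21, 24, 27]

Final sorted array: [5, 6, 18, 21, 24, 27]

The merge sort proceeds by recursively splitting the array and merging sorted halves.
After all merges, the sorted array is [5, 6, 18, 21, 24, 27].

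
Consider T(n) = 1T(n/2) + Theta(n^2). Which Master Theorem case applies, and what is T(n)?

Master Theorem for T(n) = 1T(n/2) + O(n^2):

a = 1, b = 2, c = 2
log_b(a) = log_2(1) = 0.0000

Case 3: c = 2 > log_2(1) = 0.0000
T(n) = O(n^2) = O(n^2)

For T(n) = 1T(n/2) + O(n^2): log_2(1) = 0.0000. This is Case 3 of the Master Theorem (c > log_b(a), work dominated by root), giving O(n^2).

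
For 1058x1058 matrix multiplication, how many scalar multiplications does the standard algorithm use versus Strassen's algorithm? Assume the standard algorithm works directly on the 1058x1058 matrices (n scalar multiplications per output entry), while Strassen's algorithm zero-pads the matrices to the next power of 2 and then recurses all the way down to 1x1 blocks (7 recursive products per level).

Matrix multiplication for 1058x1058 matrices:

Strassen's algorithm requires power-of-2 dimensions. Pad 1058x1058 to 2048x2048 (next power of 2).

Standard algorithm: 1058^3 = 1184287112 multiplications
Strassen's algorithm: 7^(log2(2048)) = 7^11 = 1977326743 multiplications
Difference: 1184287112 - 1977326743 = -793039631 (Strassen uses MORE here due to padding overhead — for small or just-over-power-of-2 n, padding can outweigh the per-level savings)

Standard: 1184287112 multiplications (1058^3). Strassen: 1977326743 multiplications (7^11, after padding to 2048x2048). Strassen reduces 8 recursive multiplications to 7 at each level.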